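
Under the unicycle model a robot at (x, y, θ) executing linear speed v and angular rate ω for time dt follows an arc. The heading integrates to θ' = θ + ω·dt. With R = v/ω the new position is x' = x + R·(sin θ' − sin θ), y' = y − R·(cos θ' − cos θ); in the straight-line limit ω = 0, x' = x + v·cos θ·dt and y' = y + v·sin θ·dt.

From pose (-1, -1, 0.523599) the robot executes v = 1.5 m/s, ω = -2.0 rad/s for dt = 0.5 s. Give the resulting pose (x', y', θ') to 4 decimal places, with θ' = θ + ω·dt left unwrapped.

θ' = 0.5236 + -2.0·0.5 = -0.4764
R = v/ω = 1.5/-2.0 = -0.7500
x' = -1 + -0.7500·(sin -0.4764 − sin 0.5236) = -0.2811
y' = -1 − -0.7500·(cos -0.4764 − cos 0.5236) = -0.9830

(-0.2811, -0.9830, -0.4764)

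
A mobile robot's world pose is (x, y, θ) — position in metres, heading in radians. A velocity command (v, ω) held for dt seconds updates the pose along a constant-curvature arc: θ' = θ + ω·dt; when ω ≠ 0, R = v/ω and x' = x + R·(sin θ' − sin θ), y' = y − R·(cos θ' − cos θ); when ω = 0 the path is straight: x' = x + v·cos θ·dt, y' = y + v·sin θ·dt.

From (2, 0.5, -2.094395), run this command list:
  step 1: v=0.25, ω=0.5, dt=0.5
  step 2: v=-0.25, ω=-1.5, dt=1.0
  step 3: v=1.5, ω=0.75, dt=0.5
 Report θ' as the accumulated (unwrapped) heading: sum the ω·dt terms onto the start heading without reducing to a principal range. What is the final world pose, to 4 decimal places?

step 1: θ'=-1.8444 (R=0.5000) → pose (1.9516, 0.3851, -1.8444)
step 2: θ'=-3.3444 (R=0.1667) → pose (2.1456, 0.5033, -3.3444)
step 3: θ'=-2.9694 (R=2.0000) → pose (1.4001, 0.5147, -2.9694)

(1.4001, 0.5147, -2.9694)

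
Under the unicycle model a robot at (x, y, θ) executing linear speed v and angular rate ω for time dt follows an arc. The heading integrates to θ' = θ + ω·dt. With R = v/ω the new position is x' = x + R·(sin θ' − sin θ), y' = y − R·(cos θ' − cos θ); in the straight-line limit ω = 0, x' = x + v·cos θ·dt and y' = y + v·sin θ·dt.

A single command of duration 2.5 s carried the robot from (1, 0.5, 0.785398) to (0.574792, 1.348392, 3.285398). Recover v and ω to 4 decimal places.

Δθ = 3.285398 − 0.785398 = 2.500000
ω = Δθ/dt = 2.500000/2.5 = 1.0000
R = −Δy/(cos θ' − cos θ) = 0.5000
v = R·ω = 0.5000·1.0000 = 0.5000

v = 0.5000, ω = 1.0000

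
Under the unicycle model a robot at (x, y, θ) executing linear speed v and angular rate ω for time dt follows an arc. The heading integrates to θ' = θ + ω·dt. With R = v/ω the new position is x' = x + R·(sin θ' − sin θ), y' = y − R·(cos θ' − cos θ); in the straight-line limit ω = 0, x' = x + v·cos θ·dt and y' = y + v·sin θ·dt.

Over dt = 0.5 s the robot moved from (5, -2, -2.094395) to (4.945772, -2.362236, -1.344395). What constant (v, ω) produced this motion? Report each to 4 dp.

v = 0.7500, ω = 1.5000

Δθ = -1.344395 − -2.094395 = 0.750000
ω = Δθ/dt = 0.750000/0.5 = 1.5000
R = −Δy/(cos θ' − cos θ) = 0.5000
v = R·ω = 0.5000·1.5000 = 0.7500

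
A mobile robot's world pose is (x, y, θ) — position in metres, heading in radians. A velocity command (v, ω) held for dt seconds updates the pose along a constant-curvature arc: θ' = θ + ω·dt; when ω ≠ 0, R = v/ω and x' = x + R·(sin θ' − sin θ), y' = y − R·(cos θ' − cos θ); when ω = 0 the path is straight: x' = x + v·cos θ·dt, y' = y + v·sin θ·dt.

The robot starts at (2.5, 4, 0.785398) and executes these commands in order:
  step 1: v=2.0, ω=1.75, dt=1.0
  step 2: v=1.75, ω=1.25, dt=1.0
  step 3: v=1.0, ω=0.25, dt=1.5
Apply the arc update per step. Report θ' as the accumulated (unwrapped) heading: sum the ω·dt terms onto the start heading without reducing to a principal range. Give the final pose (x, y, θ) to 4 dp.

step 1: θ'=2.5354 (R=1.1429) → pose (2.3430, 5.7473, 2.5354)
step 2: θ'=3.7854 (R=1.4000) → pose (0.7050, 5.7165, 3.7854)
step 3: θ'=4.1604 (R=4.0000) → pose (-0.2999, 4.6148, 4.1604)

(-0.2999, 4.6148, 4.1604)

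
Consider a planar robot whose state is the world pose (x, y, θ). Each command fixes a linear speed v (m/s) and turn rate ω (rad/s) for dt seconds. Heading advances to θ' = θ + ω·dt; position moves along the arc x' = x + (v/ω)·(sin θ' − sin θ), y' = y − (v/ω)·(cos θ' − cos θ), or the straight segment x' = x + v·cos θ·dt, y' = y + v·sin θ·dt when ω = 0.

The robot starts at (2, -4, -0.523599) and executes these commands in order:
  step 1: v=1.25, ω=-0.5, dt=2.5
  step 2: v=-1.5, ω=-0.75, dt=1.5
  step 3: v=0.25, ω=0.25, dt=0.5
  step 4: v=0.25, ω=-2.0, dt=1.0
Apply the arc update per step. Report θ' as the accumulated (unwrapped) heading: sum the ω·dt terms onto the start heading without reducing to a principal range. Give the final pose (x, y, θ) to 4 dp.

step 1: θ'=-1.7736 (R=-2.5000) → pose (3.1988, -6.6686, -1.7736)
step 2: θ'=-2.8986 (R=2.0000) → pose (4.6766, -5.1302, -2.8986)
step 3: θ'=-2.7736 (R=1.0000) → pose (4.5574, -5.1678, -2.7736)
step 4: θ'=-4.7736 (R=-0.1250) → pose (4.3877, -5.0435, -4.7736)

(4.3877, -5.0435, -4.7736)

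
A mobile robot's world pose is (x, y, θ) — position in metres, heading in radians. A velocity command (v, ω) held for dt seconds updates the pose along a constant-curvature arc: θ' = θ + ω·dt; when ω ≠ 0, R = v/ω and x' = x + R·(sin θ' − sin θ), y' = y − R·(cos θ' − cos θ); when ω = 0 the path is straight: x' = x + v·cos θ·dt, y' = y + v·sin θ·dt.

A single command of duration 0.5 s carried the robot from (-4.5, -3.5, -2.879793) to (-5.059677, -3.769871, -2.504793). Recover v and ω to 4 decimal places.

Δθ = -2.504793 − -2.879793 = 0.375000
ω = Δθ/dt = 0.375000/0.5 = 0.7500
R = Δx/(sin θ' − sin θ) = 1.6667
v = R·ω = 1.6667·0.7500 = 1.2500

v = 1.2500, ω = 0.7500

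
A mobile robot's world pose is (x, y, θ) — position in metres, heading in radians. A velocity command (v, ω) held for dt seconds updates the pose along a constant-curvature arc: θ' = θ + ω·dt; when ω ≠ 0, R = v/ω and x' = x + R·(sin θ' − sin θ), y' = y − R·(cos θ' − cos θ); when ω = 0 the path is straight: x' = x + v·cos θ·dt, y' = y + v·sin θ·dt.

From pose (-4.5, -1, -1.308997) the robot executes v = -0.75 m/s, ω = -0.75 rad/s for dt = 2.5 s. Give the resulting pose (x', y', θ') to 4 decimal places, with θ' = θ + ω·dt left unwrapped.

(-3.4917, 0.2579, -3.1840)

θ' = -1.3090 + -0.75·2.5 = -3.1840
R = v/ω = -0.75/-0.75 = 1.0000
x' = -4.5 + 1.0000·(sin -3.1840 − sin -1.3090) = -3.4917
y' = -1 − 1.0000·(cos -3.1840 − cos -1.3090) = 0.2579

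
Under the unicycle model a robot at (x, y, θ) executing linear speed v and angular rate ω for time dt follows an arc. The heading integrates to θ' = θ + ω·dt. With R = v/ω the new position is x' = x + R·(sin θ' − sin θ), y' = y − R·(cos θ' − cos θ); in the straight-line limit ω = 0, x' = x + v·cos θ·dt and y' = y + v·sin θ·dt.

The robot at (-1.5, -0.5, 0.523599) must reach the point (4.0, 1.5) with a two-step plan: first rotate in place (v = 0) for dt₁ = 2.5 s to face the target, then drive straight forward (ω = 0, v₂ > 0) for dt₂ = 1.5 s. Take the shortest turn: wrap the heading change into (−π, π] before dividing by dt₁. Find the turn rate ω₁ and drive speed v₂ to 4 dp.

heading to target = atan2(1.5−-0.5, 4−-1.5) = 0.3488
Δθ = wrap(0.3488 − 0.5236) = -0.1748; ω₁ = Δθ/dt₁ = -0.0699
distance = √((4−-1.5)² + (1.5−-0.5)²) = 5.8523; v₂ = distance/dt₂ = 3.9016

ω₁ = -0.0699, v₂ = 3.9016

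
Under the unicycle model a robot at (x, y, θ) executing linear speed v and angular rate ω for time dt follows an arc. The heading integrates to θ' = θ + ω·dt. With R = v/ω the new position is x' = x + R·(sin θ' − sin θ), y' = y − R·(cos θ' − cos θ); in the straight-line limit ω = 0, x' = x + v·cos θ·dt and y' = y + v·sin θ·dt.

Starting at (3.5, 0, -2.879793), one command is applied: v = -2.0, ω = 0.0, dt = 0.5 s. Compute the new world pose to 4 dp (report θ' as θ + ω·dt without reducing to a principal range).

θ' = -2.8798 + 0.0·0.5 = -2.8798
ω = 0 → straight: x' = 3.5 + -2.0·cos(-2.8798)·0.5 = 4.4659
y' = 0 + -2.0·sin(-2.8798)·0.5 = 0.2588

(4.4659, 0.2588, -2.8798)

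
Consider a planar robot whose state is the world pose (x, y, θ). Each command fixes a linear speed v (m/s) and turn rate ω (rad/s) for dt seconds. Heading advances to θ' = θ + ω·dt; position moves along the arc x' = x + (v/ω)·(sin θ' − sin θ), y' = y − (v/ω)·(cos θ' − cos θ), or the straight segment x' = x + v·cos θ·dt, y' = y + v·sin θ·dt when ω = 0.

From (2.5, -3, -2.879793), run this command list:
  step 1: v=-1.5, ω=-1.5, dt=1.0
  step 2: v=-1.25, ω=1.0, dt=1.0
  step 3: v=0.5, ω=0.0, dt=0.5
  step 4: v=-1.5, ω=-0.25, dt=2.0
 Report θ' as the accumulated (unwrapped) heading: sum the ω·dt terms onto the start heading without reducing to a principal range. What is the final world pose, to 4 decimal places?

step 1: θ'=-4.3798 (R=1.0000) → pose (3.7040, -3.6394, -4.3798)
step 2: θ'=-3.3798 (R=-1.2500) → pose (4.5906, -4.4460, -3.3798)
step 3: θ'=-3.3798 (straight) → pose (4.3476, -4.3870, -3.3798)
step 4: θ'=-3.8798 (R=6.0000) → pose (6.9697, -5.7795, -3.8798)

(6.9697, -5.7795, -3.8798)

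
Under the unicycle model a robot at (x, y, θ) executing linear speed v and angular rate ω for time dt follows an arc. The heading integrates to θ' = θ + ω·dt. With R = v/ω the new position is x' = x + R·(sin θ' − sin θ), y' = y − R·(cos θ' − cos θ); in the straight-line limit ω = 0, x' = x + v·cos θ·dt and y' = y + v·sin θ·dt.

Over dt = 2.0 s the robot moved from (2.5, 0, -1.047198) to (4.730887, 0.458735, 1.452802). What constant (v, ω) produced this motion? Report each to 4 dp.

Δθ = 1.452802 − -1.047198 = 2.500000
ω = Δθ/dt = 2.500000/2.0 = 1.2500
R = Δx/(sin θ' − sin θ) = 1.2000
v = R·ω = 1.2000·1.2500 = 1.5000

v = 1.5000, ω = 1.2500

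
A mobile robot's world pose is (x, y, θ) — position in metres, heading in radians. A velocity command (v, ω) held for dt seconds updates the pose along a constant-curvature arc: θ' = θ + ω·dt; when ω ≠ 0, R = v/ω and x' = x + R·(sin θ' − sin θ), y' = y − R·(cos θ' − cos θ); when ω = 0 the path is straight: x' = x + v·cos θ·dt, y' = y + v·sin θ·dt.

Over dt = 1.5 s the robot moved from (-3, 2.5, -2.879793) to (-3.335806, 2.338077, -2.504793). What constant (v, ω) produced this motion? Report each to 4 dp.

v = 0.2500, ω = 0.2500

Δθ = -2.504793 − -2.879793 = 0.375000
ω = Δθ/dt = 0.375000/1.5 = 0.2500
R = Δx/(sin θ' − sin θ) = 1.0000
v = R·ω = 1.0000·0.2500 = 0.2500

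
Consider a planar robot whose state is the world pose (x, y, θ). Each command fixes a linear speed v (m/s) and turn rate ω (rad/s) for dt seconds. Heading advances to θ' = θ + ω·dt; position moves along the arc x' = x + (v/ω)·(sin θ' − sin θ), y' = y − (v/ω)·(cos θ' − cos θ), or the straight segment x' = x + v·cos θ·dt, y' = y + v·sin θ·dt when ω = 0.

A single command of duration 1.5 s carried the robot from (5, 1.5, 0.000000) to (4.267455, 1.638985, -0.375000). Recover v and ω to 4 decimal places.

v = -0.5000, ω = -0.2500

Δθ = -0.375000 − 0.000000 = -0.375000
ω = Δθ/dt = -0.375000/1.5 = -0.2500
R = Δx/(sin θ' − sin θ) = 2.0000
v = R·ω = 2.0000·-0.2500 = -0.5000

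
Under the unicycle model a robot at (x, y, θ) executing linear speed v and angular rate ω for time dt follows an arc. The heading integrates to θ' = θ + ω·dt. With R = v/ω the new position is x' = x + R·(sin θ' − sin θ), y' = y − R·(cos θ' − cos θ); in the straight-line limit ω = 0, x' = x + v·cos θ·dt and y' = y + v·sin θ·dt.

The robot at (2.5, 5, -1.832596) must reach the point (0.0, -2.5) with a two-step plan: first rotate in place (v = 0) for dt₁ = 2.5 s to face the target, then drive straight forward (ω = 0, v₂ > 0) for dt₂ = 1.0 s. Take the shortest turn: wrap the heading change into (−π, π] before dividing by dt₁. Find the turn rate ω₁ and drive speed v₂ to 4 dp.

ω₁ = -0.0240, v₂ = 7.9057

heading to target = atan2(-2.5−5, 0−2.5) = -1.8925
Δθ = wrap(-1.8925 − -1.8326) = -0.0600; ω₁ = Δθ/dt₁ = -0.0240
distance = √((0−2.5)² + (-2.5−5)²) = 7.9057; v₂ = distance/dt₂ = 7.9057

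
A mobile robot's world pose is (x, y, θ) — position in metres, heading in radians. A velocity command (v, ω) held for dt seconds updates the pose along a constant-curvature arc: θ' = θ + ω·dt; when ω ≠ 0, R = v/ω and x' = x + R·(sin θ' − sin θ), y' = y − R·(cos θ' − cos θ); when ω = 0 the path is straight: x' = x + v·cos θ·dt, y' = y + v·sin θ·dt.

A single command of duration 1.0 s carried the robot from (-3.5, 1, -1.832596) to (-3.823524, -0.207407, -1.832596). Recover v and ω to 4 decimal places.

Δθ = -1.832596 − -1.832596 = 0.000000
ω = Δθ/dt = 0.000000/1.0 = 0.0000
ω = 0 → v = (Δx·cos θ + Δy·sin θ)/dt = 1.2500

v = 1.2500, ω = 0.0000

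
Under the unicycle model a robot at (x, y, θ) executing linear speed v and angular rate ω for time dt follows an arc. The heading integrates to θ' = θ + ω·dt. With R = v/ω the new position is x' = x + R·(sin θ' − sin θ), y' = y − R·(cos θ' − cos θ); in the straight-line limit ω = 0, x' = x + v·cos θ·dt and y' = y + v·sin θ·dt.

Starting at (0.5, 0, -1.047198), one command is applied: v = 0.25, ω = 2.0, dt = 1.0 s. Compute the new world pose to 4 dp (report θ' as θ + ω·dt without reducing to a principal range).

θ' = -1.0472 + 2.0·1.0 = 0.9528
R = v/ω = 0.25/2.0 = 0.1250
x' = 0.5 + 0.1250·(sin 0.9528 − sin -1.0472) = 0.7101
y' = 0 − 0.1250·(cos 0.9528 − cos -1.0472) = -0.0099

(0.7101, -0.0099, 0.9528)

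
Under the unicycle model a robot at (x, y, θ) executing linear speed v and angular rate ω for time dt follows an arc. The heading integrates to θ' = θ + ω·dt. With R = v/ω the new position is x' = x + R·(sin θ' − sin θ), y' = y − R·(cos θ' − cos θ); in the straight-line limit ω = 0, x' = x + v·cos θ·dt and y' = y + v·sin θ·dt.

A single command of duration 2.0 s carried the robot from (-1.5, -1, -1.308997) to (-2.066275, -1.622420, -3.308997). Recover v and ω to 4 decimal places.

Δθ = -3.308997 − -1.308997 = -2.000000
ω = Δθ/dt = -2.000000/2.0 = -1.0000
R = −Δy/(cos θ' − cos θ) = -0.5000
v = R·ω = -0.5000·-1.0000 = 0.5000

v = 0.5000, ω = -1.0000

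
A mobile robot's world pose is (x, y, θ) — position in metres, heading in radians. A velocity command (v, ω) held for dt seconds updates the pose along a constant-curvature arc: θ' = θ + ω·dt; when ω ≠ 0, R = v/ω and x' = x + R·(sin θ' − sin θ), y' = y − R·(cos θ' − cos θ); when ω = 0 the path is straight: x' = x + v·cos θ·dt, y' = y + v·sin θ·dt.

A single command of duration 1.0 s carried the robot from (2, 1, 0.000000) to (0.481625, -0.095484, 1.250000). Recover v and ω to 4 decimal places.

v = -2.0000, ω = 1.2500

Δθ = 1.250000 − 0.000000 = 1.250000
ω = Δθ/dt = 1.250000/1.0 = 1.2500
R = Δx/(sin θ' − sin θ) = -1.6000
v = R·ω = -1.6000·1.2500 = -2.0000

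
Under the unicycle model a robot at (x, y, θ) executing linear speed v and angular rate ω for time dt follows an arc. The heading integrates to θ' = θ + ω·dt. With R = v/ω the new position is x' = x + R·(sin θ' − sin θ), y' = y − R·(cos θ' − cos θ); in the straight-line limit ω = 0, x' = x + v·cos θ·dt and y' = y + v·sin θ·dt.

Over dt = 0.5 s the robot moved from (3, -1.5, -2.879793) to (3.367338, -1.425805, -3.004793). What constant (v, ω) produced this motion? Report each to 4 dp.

v = -0.7500, ω = -0.2500

Δθ = -3.004793 − -2.879793 = -0.125000
ω = Δθ/dt = -0.125000/0.5 = -0.2500
R = Δx/(sin θ' − sin θ) = 3.0000
v = R·ω = 3.0000·-0.2500 = -0.7500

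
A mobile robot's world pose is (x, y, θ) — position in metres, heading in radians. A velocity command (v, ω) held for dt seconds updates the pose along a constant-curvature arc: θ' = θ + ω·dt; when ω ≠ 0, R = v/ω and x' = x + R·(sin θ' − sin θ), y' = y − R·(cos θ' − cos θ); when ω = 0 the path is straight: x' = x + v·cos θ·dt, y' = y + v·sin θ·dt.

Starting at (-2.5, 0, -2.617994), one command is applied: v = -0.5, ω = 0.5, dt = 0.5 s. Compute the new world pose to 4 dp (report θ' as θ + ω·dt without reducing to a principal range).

θ' = -2.6180 + 0.5·0.5 = -2.3680
R = v/ω = -0.5/0.5 = -1.0000
x' = -2.5 + -1.0000·(sin -2.3680 − sin -2.6180) = -2.3013
y' = 0 − -1.0000·(cos -2.3680 − cos -2.6180) = 0.1506

(-2.3013, 0.1506, -2.3680)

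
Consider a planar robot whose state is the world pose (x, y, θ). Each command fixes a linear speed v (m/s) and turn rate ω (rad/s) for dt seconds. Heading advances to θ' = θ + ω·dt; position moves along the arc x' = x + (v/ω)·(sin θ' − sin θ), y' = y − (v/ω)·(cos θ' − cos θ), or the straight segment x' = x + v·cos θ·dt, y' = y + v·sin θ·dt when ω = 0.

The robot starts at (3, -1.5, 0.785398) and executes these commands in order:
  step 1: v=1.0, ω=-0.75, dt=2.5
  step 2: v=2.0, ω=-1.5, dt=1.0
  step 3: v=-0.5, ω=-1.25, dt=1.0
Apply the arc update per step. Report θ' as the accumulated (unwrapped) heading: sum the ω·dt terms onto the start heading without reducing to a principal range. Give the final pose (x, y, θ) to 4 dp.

(5.1088, -3.6123, -3.8396)

step 1: θ'=-1.0896 (R=-1.3333) → pose (5.1247, -1.8257, -1.0896)
step 2: θ'=-2.5896 (R=-1.3333) → pose (4.6420, -3.5781, -2.5896)
step 3: θ'=-3.8396 (R=0.4000) → pose (5.1088, -3.6123, -3.8396)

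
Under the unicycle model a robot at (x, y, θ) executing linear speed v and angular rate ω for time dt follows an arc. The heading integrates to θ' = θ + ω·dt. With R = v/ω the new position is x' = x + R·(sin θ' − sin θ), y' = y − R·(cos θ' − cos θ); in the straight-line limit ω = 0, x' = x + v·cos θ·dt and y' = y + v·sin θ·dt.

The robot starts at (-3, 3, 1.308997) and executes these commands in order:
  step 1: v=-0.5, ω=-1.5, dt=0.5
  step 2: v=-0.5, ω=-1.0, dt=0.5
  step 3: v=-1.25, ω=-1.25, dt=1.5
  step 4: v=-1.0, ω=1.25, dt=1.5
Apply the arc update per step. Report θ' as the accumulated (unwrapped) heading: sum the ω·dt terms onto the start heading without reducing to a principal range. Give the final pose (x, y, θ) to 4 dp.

(-5.2332, 4.9623, 0.0590)

step 1: θ'=0.5590 (R=0.3333) → pose (-3.1452, 2.8037, 0.5590)
step 2: θ'=0.0590 (R=0.5000) → pose (-3.3809, 2.7284, 0.0590)
step 3: θ'=-1.8160 (R=1.0000) → pose (-4.4099, 3.9695, -1.8160)
step 4: θ'=0.0590 (R=-0.8000) → pose (-5.2332, 4.9623, 0.0590)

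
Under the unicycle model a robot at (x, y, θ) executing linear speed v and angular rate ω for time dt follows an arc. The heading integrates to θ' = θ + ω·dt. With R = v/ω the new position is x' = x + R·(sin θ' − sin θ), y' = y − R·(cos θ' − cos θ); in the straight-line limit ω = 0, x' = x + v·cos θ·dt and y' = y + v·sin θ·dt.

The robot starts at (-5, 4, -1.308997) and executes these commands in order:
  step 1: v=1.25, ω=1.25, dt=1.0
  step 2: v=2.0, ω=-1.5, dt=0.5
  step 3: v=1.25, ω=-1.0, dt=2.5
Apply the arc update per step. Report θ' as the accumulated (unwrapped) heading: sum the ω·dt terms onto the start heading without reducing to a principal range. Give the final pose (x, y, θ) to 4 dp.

(-4.3196, 0.7545, -3.3090)

step 1: θ'=-0.0590 (R=1.0000) → pose (-4.0930, 3.2606, -0.0590)
step 2: θ'=-0.8090 (R=-1.3333) → pose (-3.2069, 2.8498, -0.8090)
step 3: θ'=-3.3090 (R=-1.2500) → pose (-4.3196, 0.7545, -3.3090)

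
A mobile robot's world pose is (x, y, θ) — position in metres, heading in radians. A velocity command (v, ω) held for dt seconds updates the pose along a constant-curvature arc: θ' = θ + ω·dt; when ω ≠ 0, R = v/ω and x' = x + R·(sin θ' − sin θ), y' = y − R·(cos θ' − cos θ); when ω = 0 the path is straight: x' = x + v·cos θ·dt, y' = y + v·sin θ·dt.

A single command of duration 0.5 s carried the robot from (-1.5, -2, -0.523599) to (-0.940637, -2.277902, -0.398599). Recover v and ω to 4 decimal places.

Δθ = -0.398599 − -0.523599 = 0.125000
ω = Δθ/dt = 0.125000/0.5 = 0.2500
R = Δx/(sin θ' − sin θ) = 5.0000
v = R·ω = 5.0000·0.2500 = 1.2500

v = 1.2500, ω = 0.2500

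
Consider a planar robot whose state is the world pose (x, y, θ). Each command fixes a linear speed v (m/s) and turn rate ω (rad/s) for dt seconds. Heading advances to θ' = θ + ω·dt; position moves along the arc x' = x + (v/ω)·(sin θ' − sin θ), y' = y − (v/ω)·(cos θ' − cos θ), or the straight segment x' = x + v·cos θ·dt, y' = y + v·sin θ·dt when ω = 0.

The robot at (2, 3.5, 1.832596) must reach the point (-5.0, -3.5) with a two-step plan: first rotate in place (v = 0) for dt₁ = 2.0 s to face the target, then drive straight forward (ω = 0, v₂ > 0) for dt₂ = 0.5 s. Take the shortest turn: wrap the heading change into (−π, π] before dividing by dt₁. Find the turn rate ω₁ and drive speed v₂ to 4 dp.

ω₁ = 1.0472, v₂ = 19.7990

heading to target = atan2(-3.5−3.5, -5−2) = -2.3562
Δθ = wrap(-2.3562 − 1.8326) = 2.0944; ω₁ = Δθ/dt₁ = 1.0472
distance = √((-5−2)² + (-3.5−3.5)²) = 9.8995; v₂ = distance/dt₂ = 19.7990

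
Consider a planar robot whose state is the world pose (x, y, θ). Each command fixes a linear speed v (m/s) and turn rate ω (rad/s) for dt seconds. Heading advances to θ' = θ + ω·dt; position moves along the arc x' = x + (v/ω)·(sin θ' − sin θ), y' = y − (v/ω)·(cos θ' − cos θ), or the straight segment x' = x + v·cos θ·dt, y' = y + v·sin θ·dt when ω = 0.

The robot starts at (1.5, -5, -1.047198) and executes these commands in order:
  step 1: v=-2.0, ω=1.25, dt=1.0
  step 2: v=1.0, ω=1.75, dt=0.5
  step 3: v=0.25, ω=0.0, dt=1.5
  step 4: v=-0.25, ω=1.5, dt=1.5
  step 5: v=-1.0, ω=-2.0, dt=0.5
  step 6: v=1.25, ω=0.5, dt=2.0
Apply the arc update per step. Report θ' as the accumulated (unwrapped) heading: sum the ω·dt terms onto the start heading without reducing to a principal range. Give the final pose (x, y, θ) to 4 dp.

step 1: θ'=0.2028 (R=-1.6000) → pose (-0.2079, -4.2328, 0.2028)
step 2: θ'=1.0778 (R=0.5714) → pose (0.1804, -3.9435, 1.0778)
step 3: θ'=1.0778 (straight) → pose (0.3579, -3.6132, 1.0778)
step 4: θ'=3.3278 (R=-0.1667) → pose (0.5355, -3.8558, 3.3278)
step 5: θ'=2.3278 (R=0.5000) → pose (0.9915, -4.0038, 2.3278)
step 6: θ'=3.3278 (R=2.5000) → pose (-1.2885, -3.2639, 3.3278)

(-1.2885, -3.2639, 3.3278)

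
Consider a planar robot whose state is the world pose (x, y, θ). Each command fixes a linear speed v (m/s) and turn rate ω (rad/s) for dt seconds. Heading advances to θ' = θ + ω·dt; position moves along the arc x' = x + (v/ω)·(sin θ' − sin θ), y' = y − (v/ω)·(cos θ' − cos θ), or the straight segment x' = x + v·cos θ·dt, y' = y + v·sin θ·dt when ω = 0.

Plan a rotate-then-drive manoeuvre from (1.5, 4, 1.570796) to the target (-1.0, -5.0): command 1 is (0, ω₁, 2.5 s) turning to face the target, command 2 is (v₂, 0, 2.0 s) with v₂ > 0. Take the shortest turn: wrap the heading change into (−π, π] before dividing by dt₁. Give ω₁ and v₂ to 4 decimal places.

heading to target = atan2(-5−4, -1−1.5) = -1.8417
Δθ = wrap(-1.8417 − 1.5708) = 2.8706; ω₁ = Δθ/dt₁ = 1.1483
distance = √((-1−1.5)² + (-5−4)²) = 9.3408; v₂ = distance/dt₂ = 4.6704

ω₁ = 1.1483, v₂ = 4.6704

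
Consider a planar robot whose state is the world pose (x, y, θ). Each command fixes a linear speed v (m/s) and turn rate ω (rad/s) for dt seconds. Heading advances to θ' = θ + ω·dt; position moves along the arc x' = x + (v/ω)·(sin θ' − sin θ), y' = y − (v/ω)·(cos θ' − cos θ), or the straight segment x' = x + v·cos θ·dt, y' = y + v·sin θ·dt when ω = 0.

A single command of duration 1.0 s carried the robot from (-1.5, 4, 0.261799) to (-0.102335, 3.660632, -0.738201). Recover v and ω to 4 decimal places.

Δθ = -0.738201 − 0.261799 = -1.000000
ω = Δθ/dt = -1.000000/1.0 = -1.0000
R = Δx/(sin θ' − sin θ) = -1.5000
v = R·ω = -1.5000·-1.0000 = 1.5000

v = 1.5000, ω = -1.0000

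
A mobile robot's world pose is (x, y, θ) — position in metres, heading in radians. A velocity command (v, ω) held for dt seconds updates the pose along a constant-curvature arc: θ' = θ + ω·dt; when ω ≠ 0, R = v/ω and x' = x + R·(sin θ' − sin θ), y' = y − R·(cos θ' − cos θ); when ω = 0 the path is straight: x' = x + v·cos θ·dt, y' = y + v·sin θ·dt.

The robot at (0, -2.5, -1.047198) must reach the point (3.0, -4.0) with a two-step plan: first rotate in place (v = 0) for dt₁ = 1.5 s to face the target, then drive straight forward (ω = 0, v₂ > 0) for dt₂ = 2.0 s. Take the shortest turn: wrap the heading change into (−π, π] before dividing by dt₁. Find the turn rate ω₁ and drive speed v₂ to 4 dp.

ω₁ = 0.3890, v₂ = 1.6771

heading to target = atan2(-4−-2.5, 3−0) = -0.4636
Δθ = wrap(-0.4636 − -1.0472) = 0.5836; ω₁ = Δθ/dt₁ = 0.3890
distance = √((3−0)² + (-4−-2.5)²) = 3.3541; v₂ = distance/dt₂ = 1.6771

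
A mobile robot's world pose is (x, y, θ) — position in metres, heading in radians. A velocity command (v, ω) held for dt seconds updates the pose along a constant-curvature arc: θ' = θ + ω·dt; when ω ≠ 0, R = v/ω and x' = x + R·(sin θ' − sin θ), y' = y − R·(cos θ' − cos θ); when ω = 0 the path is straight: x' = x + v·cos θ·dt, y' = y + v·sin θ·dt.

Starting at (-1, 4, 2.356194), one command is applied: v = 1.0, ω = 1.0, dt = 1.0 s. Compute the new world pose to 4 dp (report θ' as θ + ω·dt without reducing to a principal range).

(-1.9201, 4.2700, 3.3562)

θ' = 2.3562 + 1.0·1.0 = 3.3562
R = v/ω = 1.0/1.0 = 1.0000
x' = -1 + 1.0000·(sin 3.3562 − sin 2.3562) = -1.9201
y' = 4 − 1.0000·(cos 3.3562 − cos 2.3562) = 4.2700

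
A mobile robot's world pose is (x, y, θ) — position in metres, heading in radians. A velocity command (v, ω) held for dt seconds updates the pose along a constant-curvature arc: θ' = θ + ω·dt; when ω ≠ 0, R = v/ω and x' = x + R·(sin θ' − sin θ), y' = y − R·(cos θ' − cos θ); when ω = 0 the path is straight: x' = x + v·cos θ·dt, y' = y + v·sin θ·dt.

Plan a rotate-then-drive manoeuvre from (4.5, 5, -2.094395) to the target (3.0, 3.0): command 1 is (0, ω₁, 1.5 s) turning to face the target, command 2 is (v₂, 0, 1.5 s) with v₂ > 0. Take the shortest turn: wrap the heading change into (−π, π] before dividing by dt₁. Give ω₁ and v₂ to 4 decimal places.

heading to target = atan2(3−5, 3−4.5) = -2.2143
Δθ = wrap(-2.2143 − -2.0944) = -0.1199; ω₁ = Δθ/dt₁ = -0.0799
distance = √((3−4.5)² + (3−5)²) = 2.5000; v₂ = distance/dt₂ = 1.6667

ω₁ = -0.0799, v₂ = 1.6667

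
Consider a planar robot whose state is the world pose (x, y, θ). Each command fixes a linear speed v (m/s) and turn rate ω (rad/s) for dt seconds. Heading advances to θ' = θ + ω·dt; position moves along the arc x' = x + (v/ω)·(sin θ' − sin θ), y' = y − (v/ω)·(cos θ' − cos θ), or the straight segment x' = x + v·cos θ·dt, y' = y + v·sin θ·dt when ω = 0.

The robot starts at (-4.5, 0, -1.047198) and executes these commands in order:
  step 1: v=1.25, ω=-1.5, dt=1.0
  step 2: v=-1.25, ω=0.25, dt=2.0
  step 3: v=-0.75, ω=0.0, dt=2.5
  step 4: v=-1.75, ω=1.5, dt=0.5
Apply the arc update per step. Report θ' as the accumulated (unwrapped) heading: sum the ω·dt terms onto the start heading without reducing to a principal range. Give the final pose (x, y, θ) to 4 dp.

step 1: θ'=-2.5472 (R=-0.8333) → pose (-4.7550, -1.1071, -2.5472)
step 2: θ'=-2.0472 (R=-5.0000) → pose (-3.1118, 0.7424, -2.0472)
step 3: θ'=-2.0472 (straight) → pose (-2.2520, 2.4087, -2.0472)
step 4: θ'=-1.2972 (R=-1.1667) → pose (-2.1654, 3.2589, -1.2972)

(-2.1654, 3.2589, -1.2972)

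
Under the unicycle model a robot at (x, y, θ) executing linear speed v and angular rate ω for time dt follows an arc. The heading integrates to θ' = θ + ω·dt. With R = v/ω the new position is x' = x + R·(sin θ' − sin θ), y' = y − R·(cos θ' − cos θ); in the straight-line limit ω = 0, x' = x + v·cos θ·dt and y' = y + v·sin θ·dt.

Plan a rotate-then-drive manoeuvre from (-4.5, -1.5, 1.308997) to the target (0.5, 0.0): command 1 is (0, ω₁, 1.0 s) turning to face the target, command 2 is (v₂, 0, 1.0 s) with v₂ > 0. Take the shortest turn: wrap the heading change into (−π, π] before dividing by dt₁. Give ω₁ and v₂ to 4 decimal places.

ω₁ = -1.0175, v₂ = 5.2202

heading to target = atan2(0−-1.5, 0.5−-4.5) = 0.2915
Δθ = wrap(0.2915 − 1.3090) = -1.0175; ω₁ = Δθ/dt₁ = -1.0175
distance = √((0.5−-4.5)² + (0−-1.5)²) = 5.2202; v₂ = distance/dt₂ = 5.2202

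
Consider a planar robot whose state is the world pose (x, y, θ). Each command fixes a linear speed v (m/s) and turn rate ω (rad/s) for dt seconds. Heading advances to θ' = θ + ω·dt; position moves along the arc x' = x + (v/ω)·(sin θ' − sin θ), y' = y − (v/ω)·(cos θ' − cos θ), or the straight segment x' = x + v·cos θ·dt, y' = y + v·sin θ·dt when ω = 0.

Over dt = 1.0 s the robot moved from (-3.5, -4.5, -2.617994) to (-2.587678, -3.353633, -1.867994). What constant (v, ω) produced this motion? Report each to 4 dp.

Δθ = -1.867994 − -2.617994 = 0.750000
ω = Δθ/dt = 0.750000/1.0 = 0.7500
R = −Δy/(cos θ' − cos θ) = -2.0000
v = R·ω = -2.0000·0.7500 = -1.5000

v = -1.5000, ω = 0.7500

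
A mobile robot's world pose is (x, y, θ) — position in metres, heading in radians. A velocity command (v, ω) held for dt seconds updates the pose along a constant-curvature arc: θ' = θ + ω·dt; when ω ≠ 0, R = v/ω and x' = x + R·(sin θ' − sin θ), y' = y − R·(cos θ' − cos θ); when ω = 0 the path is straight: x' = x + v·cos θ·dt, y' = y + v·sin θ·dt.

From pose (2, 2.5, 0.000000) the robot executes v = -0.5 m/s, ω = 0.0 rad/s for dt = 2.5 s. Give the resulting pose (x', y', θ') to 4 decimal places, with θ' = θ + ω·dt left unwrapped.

θ' = 0.0000 + 0.0·2.5 = 0.0000
ω = 0 → straight: x' = 2 + -0.5·cos(0.0000)·2.5 = 0.7500
y' = 2.5 + -0.5·sin(0.0000)·2.5 = 2.5000

(0.7500, 2.5000, 0.0000)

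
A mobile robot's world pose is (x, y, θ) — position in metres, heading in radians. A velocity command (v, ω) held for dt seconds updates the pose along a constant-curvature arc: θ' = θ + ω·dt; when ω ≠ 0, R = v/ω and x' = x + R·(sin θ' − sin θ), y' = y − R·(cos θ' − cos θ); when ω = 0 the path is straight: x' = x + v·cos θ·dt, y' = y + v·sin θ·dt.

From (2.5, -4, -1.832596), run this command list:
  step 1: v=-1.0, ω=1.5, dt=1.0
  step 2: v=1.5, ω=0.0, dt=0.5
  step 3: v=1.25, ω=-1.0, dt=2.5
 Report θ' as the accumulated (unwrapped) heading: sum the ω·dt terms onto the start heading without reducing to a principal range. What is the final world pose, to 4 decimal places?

(2.7546, -5.8145, -2.8326)

step 1: θ'=-0.3326 (R=-0.6667) → pose (2.0737, -3.1973, -0.3326)
step 2: θ'=-0.3326 (straight) → pose (2.7826, -3.4422, -0.3326)
step 3: θ'=-2.8326 (R=-1.2500) → pose (2.7546, -5.8145, -2.8326)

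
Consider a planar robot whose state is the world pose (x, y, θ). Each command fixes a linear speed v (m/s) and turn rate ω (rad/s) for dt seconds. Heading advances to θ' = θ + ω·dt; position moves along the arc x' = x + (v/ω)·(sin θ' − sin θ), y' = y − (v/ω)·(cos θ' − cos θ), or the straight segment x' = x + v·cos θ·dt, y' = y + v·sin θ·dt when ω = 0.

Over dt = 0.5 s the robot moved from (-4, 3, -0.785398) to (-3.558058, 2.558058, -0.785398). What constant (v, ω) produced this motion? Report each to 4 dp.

Δθ = -0.785398 − -0.785398 = 0.000000
ω = Δθ/dt = 0.000000/0.5 = 0.0000
ω = 0 → v = (Δx·cos θ + Δy·sin θ)/dt = 1.2500

v = 1.2500, ω = 0.0000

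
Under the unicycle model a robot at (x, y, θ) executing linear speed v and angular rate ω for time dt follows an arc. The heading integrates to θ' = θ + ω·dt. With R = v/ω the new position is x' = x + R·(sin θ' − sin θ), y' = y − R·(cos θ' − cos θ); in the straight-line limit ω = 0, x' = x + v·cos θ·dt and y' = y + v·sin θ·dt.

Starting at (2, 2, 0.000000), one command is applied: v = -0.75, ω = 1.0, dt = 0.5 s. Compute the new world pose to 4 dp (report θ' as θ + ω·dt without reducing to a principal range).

θ' = 0.0000 + 1.0·0.5 = 0.5000
R = v/ω = -0.75/1.0 = -0.7500
x' = 2 + -0.7500·(sin 0.5000 − sin 0.0000) = 1.6404
y' = 2 − -0.7500·(cos 0.5000 − cos 0.0000) = 1.9082

(1.6404, 1.9082, 0.5000)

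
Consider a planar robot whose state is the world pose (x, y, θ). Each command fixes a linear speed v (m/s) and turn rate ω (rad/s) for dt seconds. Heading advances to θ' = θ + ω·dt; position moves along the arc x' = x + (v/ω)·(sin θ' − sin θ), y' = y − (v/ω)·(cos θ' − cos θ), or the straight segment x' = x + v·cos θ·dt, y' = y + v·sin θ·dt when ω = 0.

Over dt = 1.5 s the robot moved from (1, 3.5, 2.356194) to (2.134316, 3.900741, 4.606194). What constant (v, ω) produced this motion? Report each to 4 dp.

Δθ = 4.606194 − 2.356194 = 2.250000
ω = Δθ/dt = 2.250000/1.5 = 1.5000
R = Δx/(sin θ' − sin θ) = -0.6667
v = R·ω = -0.6667·1.5000 = -1.0000

v = -1.0000, ω = 1.5000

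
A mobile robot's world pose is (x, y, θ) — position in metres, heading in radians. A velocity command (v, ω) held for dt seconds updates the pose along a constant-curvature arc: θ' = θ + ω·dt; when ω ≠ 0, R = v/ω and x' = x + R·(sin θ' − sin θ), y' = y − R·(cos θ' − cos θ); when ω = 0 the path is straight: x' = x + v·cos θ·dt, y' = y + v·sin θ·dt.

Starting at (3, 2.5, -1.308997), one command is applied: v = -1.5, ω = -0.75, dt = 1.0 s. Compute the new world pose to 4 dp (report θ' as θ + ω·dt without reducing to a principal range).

(3.1655, 3.9557, -2.0590)

θ' = -1.3090 + -0.75·1.0 = -2.0590
R = v/ω = -1.5/-0.75 = 2.0000
x' = 3 + 2.0000·(sin -2.0590 − sin -1.3090) = 3.1655
y' = 2.5 − 2.0000·(cos -2.0590 − cos -1.3090) = 3.9557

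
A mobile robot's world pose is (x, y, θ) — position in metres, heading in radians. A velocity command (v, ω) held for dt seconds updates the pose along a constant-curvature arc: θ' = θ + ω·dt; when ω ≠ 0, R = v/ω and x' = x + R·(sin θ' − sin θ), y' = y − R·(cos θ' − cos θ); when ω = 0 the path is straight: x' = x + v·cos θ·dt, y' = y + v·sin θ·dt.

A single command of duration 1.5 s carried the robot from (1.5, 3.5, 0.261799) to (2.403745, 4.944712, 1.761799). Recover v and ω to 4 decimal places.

Δθ = 1.761799 − 0.261799 = 1.500000
ω = Δθ/dt = 1.500000/1.5 = 1.0000
R = −Δy/(cos θ' − cos θ) = 1.2500
v = R·ω = 1.2500·1.0000 = 1.2500

v = 1.2500, ω = 1.0000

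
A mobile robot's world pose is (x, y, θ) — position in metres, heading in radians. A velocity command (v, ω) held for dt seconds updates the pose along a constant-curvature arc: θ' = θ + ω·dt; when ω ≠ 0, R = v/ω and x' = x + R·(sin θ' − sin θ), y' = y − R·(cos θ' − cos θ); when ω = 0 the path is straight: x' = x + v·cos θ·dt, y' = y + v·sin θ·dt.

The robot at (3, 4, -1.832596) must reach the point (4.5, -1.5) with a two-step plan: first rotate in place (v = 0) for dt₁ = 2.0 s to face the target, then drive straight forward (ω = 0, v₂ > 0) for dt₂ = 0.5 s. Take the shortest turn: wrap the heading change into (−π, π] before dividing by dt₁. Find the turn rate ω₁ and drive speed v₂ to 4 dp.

ω₁ = 0.2640, v₂ = 11.4018

heading to target = atan2(-1.5−4, 4.5−3) = -1.3045
Δθ = wrap(-1.3045 − -1.8326) = 0.5281; ω₁ = Δθ/dt₁ = 0.2640
distance = √((4.5−3)² + (-1.5−4)²) = 5.7009; v₂ = distance/dt₂ = 11.4018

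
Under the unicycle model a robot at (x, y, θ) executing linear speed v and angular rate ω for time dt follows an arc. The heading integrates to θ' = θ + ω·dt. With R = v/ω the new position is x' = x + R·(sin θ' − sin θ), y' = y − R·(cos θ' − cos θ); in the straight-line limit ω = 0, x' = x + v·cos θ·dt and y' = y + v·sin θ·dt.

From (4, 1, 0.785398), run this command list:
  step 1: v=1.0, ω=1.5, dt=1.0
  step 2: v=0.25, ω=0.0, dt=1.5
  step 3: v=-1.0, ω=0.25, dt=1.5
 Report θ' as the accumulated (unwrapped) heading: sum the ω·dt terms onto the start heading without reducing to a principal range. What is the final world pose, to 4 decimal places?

(4.9565, 1.2670, 2.6604)

step 1: θ'=2.2854 (R=0.6667) → pose (4.0322, 1.9083, 2.2854)
step 2: θ'=2.2854 (straight) → pose (3.7864, 2.1915, 2.2854)
step 3: θ'=2.6604 (R=-4.0000) → pose (4.9565, 1.2670, 2.6604)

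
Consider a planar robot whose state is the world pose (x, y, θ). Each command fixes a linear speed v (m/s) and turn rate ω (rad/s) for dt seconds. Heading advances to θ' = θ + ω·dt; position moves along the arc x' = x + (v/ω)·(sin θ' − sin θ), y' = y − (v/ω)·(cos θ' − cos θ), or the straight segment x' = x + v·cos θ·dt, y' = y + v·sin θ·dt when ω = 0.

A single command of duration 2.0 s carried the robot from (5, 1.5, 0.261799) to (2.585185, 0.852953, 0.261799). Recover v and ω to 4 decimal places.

Δθ = 0.261799 − 0.261799 = 0.000000
ω = Δθ/dt = 0.000000/2.0 = 0.0000
ω = 0 → v = (Δx·cos θ + Δy·sin θ)/dt = -1.2500

v = -1.2500, ω = 0.0000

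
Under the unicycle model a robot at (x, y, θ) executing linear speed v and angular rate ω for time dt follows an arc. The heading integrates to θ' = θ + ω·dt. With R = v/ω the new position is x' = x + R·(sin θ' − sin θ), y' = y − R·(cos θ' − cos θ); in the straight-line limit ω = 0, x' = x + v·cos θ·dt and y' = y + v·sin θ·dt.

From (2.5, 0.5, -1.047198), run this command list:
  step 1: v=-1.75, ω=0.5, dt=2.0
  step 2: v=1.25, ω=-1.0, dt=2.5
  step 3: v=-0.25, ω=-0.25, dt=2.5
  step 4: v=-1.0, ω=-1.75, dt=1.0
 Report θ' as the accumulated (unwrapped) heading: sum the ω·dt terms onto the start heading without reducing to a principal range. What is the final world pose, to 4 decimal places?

step 1: θ'=-0.0472 (R=-3.5000) → pose (-0.3660, 2.2461, -0.0472)
step 2: θ'=-2.5472 (R=-1.2500) → pose (0.2751, -0.0381, -2.5472)
step 3: θ'=-3.1722 (R=1.0000) → pose (0.8657, 0.1329, -3.1722)
step 4: θ'=-4.9222 (R=0.5714) → pose (1.4071, -0.5572, -4.9222)

(1.4071, -0.5572, -4.9222)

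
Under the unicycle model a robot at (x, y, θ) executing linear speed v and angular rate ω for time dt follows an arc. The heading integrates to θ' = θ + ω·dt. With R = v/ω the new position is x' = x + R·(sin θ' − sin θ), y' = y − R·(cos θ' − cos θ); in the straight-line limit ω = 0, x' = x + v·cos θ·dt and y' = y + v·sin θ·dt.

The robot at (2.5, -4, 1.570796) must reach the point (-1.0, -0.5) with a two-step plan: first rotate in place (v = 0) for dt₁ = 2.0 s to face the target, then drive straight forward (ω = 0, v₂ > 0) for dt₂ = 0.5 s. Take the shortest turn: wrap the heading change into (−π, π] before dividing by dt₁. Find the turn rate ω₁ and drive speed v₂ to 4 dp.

ω₁ = 0.3927, v₂ = 9.8995

heading to target = atan2(-0.5−-4, -1−2.5) = 2.3562
Δθ = wrap(2.3562 − 1.5708) = 0.7854; ω₁ = Δθ/dt₁ = 0.3927
distance = √((-1−2.5)² + (-0.5−-4)²) = 4.9497; v₂ = distance/dt₂ = 9.8995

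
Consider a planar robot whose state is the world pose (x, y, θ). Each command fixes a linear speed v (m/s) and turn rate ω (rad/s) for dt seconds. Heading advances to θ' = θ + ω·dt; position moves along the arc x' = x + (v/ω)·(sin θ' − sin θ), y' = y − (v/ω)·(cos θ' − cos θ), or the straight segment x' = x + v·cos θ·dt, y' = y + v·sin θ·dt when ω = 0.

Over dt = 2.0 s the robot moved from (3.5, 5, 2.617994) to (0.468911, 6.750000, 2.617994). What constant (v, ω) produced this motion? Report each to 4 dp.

Δθ = 2.617994 − 2.617994 = 0.000000
ω = Δθ/dt = 0.000000/2.0 = 0.0000
ω = 0 → v = (Δx·cos θ + Δy·sin θ)/dt = 1.7500

v = 1.7500, ω = 0.0000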